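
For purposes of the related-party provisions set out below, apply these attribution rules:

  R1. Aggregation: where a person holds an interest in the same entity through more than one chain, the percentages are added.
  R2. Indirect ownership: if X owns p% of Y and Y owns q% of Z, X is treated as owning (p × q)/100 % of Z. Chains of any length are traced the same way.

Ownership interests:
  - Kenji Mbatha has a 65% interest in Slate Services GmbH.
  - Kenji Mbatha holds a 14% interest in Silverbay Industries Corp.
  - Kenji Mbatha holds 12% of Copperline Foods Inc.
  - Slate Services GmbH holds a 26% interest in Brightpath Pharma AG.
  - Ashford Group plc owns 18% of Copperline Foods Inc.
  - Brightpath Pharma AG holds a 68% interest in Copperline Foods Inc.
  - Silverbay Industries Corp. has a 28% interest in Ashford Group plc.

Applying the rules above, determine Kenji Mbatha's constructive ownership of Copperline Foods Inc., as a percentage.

Chain via Silverbay Industries Corp. → Ashford Group plc (R2): 14% × 28% × 18% = 0.7056% of Copperline Foods Inc.
Chain via Slate Services GmbH → Brightpath Pharma AG (R2): 65% × 26% × 68% = 11.492% of Copperline Foods Inc.
Direct interest in Copperline Foods Inc: 12%.
Aggregating (R1): 0.7056% + 11.492% + 12% = 24.1976%.

24.1976%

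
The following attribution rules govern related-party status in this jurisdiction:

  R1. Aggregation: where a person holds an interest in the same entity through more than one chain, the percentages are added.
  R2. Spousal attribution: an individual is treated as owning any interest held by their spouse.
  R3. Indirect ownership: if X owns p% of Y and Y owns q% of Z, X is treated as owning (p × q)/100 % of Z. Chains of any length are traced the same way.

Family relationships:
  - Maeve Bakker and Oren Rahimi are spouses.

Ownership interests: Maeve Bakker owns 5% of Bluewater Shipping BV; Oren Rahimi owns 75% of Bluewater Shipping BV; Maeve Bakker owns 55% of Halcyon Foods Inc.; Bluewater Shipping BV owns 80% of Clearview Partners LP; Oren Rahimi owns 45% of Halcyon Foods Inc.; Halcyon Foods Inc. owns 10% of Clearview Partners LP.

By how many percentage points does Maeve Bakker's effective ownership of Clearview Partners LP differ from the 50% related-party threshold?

By spousal attribution (R2), Maeve Bakker is treated as also owning Oren Rahimi's interest in Halcyon Foods Inc, giving 55% + 45% = 100%.
By spousal attribution (R2), Maeve Bakker is treated as also owning Oren Rahimi's interest in Bluewater Shipping BV, giving 5% + 75% = 80%.
Chain via Halcyon Foods Inc. (R3): 100% × 10% = 10% of Clearview Partners LP.
Chain via Bluewater Shipping BV (R3): 80% × 80% = 64% of Clearview Partners LP.
Aggregating (R1): 10% + 64% = 74%.
74% exceeds the 50% threshold by 24 percentage points.

24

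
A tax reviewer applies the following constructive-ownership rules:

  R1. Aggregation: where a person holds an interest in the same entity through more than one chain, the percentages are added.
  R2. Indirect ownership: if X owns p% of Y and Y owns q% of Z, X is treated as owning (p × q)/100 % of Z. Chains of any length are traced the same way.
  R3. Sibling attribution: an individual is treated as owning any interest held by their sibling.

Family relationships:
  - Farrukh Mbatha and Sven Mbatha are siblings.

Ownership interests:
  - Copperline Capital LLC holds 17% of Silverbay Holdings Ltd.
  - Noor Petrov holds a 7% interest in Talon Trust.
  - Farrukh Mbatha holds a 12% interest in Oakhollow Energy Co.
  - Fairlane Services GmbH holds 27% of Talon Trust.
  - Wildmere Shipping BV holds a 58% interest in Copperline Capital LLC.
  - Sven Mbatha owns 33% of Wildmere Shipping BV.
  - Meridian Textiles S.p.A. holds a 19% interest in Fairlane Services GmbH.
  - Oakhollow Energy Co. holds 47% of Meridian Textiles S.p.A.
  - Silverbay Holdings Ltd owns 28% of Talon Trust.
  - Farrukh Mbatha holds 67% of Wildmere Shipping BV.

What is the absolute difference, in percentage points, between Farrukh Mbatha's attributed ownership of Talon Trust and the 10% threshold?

6.949868

By sibling attribution (R3), Farrukh Mbatha is treated as also owning Sven Mbatha's interest in Wildmere Shipping BV, giving 67% + 33% = 100%.
Chain via Wildmere Shipping BV → Copperline Capital LLC → Silverbay Holdings Ltd (R2): 100% × 58% × 17% × 28% = 2.7608% of Talon Trust.
Chain via Oakhollow Energy Co. → Meridian Textiles S.p.A. → Fairlane Services GmbH (R2): 12% × 47% × 19% × 27% = 0.289332% of Talon Trust.
Aggregating (R1): 2.7608% + 0.289332% = 3.050132%.
3.050132% falls short of the 10% threshold by 6.949868 percentage points.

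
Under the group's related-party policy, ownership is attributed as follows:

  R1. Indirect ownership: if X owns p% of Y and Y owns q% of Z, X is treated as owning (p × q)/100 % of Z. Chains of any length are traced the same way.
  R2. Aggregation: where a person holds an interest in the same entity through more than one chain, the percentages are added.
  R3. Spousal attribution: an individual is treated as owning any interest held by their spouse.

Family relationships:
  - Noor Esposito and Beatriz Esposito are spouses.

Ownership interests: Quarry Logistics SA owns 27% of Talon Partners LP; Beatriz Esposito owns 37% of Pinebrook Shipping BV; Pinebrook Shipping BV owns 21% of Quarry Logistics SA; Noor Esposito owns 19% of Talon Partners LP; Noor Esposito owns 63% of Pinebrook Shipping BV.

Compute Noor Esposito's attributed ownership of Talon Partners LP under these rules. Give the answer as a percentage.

By spousal attribution (R3), Noor Esposito is treated as also owning Beatriz Esposito's interest in Pinebrook Shipping BV, giving 63% + 37% = 100%.
Chain via Pinebrook Shipping BV → Quarry Logistics SA (R1): 100% × 21% × 27% = 5.67% of Talon Partners LP.
Direct interest in Talon Partners LP: 19%.
Aggregating (R2): 5.67% + 19% = 24.67%.

24.67%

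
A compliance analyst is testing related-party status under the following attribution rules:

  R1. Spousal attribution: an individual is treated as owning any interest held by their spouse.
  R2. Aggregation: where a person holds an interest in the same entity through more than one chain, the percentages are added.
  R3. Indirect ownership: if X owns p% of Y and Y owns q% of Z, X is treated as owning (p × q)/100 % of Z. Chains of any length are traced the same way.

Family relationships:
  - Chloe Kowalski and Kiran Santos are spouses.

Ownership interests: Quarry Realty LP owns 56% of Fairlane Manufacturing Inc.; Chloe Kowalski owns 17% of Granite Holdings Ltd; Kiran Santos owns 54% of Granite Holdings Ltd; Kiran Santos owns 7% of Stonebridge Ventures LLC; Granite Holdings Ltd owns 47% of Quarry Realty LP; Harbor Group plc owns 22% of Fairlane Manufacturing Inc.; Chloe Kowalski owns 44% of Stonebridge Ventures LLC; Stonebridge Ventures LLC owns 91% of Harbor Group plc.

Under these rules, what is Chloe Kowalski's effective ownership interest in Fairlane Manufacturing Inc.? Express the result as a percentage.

By spousal attribution (R1), Chloe Kowalski is treated as also owning Kiran Santos's interest in Stonebridge Ventures LLC, giving 44% + 7% = 51%.
By spousal attribution (R1), Chloe Kowalski is treated as also owning Kiran Santos's interest in Granite Holdings Ltd, giving 17% + 54% = 71%.
Chain via Stonebridge Ventures LLC → Harbor Group plc (R3): 51% × 91% × 22% = 10.2102% of Fairlane Manufacturing Inc.
Chain via Granite Holdings Ltd → Quarry Realty LP (R3): 71% × 47% × 56% = 18.6872% of Fairlane Manufacturing Inc.
Aggregating (R2): 10.2102% + 18.6872% = 28.8974%.

28.8974%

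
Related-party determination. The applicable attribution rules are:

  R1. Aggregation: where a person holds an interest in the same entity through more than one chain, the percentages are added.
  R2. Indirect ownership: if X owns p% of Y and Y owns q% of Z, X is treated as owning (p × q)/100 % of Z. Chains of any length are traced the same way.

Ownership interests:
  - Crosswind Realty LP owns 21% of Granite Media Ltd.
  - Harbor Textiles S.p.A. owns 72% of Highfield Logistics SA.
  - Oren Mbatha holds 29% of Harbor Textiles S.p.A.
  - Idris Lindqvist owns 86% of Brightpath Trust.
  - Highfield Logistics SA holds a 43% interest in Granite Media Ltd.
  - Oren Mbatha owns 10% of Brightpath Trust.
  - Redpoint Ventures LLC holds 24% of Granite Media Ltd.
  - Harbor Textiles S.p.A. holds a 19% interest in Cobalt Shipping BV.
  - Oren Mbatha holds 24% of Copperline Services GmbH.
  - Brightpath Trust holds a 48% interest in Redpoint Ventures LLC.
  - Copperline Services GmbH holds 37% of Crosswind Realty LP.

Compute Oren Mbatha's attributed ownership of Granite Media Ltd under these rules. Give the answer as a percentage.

Chain via Harbor Textiles S.p.A. → Highfield Logistics SA (R2): 29% × 72% × 43% = 8.9784% of Granite Media Ltd.
Chain via Brightpath Trust → Redpoint Ventures LLC (R2): 10% × 48% × 24% = 1.152% of Granite Media Ltd.
Chain via Copperline Services GmbH → Crosswind Realty LP (R2): 24% × 37% × 21% = 1.8648% of Granite Media Ltd.
Aggregating (R1): 8.9784% + 1.152% + 1.8648% = 11.9952%.

11.9952%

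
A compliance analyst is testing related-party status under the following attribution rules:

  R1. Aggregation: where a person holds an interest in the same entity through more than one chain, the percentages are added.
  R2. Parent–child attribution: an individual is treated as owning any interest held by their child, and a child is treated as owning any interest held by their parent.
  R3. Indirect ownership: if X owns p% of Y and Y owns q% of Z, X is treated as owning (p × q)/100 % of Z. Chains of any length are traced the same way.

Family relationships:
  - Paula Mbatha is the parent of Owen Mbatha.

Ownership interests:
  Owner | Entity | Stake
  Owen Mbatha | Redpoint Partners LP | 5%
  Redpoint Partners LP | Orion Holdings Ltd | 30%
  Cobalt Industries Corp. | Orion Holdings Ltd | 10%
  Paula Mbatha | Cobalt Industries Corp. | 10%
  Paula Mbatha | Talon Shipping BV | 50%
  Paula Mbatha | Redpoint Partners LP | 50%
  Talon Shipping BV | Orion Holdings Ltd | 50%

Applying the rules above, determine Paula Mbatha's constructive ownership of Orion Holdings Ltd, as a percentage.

By parent–child attribution (R2), Paula Mbatha is treated as also owning Owen Mbatha's interest in Redpoint Partners LP, giving 50% + 5% = 55%.
Chain via Cobalt Industries Corp. (R3): 10% × 10% = 1% of Orion Holdings Ltd.
Chain via Redpoint Partners LP (R3): 55% × 30% = 16.5% of Orion Holdings Ltd.
Chain via Talon Shipping BV (R3): 50% × 50% = 25% of Orion Holdings Ltd.
Aggregating (R1): 1% + 16.5% + 25% = 42.5%.

42.5%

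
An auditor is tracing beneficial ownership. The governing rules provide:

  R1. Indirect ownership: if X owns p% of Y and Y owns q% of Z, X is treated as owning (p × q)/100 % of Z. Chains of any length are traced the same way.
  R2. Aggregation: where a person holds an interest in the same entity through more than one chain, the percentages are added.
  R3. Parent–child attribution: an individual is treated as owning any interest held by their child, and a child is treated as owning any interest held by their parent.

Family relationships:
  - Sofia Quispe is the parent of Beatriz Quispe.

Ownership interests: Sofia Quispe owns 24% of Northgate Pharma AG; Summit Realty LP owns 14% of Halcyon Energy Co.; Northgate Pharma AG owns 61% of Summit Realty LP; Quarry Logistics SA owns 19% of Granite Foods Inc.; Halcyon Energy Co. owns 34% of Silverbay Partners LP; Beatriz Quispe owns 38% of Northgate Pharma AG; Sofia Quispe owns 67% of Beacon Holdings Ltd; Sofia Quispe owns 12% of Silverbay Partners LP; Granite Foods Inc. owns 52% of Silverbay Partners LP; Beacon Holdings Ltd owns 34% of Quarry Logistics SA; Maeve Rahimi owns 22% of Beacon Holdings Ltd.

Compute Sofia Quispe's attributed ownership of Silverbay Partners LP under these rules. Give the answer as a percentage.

16.050896%

By parent–child attribution (R3), Sofia Quispe is treated as also owning Beatriz Quispe's interest in Northgate Pharma AG, giving 24% + 38% = 62%.
Chain via Northgate Pharma AG → Summit Realty LP → Halcyon Energy Co. (R1): 62% × 61% × 14% × 34% = 1.800232% of Silverbay Partners LP.
Chain via Beacon Holdings Ltd → Quarry Logistics SA → Granite Foods Inc. (R1): 67% × 34% × 19% × 52% = 2.250664% of Silverbay Partners LP.
Direct interest in Silverbay Partners LP: 12%.
Aggregating (R2): 1.800232% + 2.250664% + 12% = 16.050896%.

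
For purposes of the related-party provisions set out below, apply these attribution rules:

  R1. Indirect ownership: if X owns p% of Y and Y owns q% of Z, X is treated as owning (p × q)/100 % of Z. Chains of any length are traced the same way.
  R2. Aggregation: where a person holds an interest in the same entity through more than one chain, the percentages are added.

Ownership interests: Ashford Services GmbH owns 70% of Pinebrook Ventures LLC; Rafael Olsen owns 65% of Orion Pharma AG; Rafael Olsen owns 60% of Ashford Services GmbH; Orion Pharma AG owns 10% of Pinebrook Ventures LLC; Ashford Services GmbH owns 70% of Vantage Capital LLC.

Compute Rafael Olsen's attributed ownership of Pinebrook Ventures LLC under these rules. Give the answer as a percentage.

Chain via Orion Pharma AG (R1): 65% × 10% = 6.5% of Pinebrook Ventures LLC.
Chain via Ashford Services GmbH (R1): 60% × 70% = 42% of Pinebrook Ventures LLC.
Aggregating (R2): 6.5% + 42% = 48.5%.

48.5%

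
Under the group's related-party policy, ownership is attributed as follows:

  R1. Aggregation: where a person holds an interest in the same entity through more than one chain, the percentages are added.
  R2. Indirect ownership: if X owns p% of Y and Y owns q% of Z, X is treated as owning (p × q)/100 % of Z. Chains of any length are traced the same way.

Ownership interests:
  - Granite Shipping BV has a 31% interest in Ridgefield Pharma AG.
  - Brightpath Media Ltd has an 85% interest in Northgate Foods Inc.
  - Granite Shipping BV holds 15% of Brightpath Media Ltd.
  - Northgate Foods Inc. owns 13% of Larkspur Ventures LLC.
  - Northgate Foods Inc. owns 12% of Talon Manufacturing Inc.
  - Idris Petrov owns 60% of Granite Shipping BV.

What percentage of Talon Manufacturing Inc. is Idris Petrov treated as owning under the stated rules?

Chain via Granite Shipping BV → Brightpath Media Ltd → Northgate Foods Inc. (R2): 60% × 15% × 85% × 12% = 0.918% of Talon Manufacturing Inc.

0.918%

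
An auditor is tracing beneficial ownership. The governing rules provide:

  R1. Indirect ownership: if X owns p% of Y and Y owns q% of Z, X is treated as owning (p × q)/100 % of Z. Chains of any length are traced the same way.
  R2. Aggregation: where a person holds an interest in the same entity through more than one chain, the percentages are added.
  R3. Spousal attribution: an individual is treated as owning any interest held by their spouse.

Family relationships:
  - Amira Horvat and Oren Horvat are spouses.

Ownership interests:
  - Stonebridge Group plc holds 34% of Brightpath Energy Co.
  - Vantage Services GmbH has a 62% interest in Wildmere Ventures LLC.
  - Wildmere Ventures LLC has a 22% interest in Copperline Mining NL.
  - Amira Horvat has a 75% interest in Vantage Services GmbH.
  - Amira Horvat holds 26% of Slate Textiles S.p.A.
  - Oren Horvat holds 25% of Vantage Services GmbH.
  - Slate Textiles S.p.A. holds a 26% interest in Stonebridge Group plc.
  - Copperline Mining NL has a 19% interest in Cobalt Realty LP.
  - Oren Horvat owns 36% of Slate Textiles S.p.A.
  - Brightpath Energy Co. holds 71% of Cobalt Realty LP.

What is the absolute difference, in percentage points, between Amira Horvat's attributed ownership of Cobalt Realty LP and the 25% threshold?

By spousal attribution (R3), Amira Horvat is treated as also owning Oren Horvat's interest in Slate Textiles S.p.A, giving 26% + 36% = 62%.
By spousal attribution (R3), Amira Horvat is treated as also owning Oren Horvat's interest in Vantage Services GmbH, giving 75% + 25% = 100%.
Chain via Slate Textiles S.p.A. → Stonebridge Group plc → Brightpath Energy Co. (R1): 62% × 26% × 34% × 71% = 3.891368% of Cobalt Realty LP.
Chain via Vantage Services GmbH → Wildmere Ventures LLC → Copperline Mining NL (R1): 100% × 62% × 22% × 19% = 2.5916% of Cobalt Realty LP.
Aggregating (R2): 3.891368% + 2.5916% = 6.482968%.
6.482968% falls short of the 25% threshold by 18.517032 percentage points.

18.517032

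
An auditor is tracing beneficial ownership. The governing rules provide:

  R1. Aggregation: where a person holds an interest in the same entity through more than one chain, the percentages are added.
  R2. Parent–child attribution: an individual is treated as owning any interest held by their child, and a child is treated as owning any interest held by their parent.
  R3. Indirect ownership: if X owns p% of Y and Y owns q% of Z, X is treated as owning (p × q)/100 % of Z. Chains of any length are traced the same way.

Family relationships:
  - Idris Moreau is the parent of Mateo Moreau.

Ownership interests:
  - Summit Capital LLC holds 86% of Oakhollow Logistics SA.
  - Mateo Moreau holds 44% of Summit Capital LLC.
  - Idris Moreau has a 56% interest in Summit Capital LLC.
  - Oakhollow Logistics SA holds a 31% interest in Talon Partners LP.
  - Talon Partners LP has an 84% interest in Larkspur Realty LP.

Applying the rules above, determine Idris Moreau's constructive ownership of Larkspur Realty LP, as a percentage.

22.3944%

By parent–child attribution (R2), Idris Moreau is treated as also owning Mateo Moreau's interest in Summit Capital LLC, giving 56% + 44% = 100%.
Chain via Summit Capital LLC → Oakhollow Logistics SA → Talon Partners LP (R3): 100% × 86% × 31% × 84% = 22.3944% of Larkspur Realty LP.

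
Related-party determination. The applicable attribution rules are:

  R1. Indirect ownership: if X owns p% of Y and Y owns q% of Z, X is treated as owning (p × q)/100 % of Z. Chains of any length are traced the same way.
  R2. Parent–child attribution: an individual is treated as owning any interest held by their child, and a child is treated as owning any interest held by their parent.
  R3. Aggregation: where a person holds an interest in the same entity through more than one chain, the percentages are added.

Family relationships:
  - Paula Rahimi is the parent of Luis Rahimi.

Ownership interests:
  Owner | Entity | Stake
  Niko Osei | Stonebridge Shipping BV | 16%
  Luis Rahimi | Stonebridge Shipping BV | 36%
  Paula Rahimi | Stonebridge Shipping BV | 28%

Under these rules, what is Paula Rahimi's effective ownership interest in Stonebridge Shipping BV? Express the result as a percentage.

64%

By parent–child attribution (R2), Paula Rahimi is treated as also owning Luis Rahimi's interest in Stonebridge Shipping BV, giving 28% + 36% = 64%.
Direct interest in Stonebridge Shipping BV: 64%.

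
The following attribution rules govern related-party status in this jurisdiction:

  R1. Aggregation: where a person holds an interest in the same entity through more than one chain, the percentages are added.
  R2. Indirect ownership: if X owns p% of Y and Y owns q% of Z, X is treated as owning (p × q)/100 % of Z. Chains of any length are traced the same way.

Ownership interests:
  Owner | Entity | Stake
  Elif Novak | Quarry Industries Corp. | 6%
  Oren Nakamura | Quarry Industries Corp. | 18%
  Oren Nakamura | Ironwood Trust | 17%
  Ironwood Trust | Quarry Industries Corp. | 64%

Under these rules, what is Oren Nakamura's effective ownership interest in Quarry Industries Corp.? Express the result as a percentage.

28.88%

Chain via Ironwood Trust (R2): 17% × 64% = 10.88% of Quarry Industries Corp.
Direct interest in Quarry Industries Corp: 18%.
Aggregating (R1): 10.88% + 18% = 28.88%.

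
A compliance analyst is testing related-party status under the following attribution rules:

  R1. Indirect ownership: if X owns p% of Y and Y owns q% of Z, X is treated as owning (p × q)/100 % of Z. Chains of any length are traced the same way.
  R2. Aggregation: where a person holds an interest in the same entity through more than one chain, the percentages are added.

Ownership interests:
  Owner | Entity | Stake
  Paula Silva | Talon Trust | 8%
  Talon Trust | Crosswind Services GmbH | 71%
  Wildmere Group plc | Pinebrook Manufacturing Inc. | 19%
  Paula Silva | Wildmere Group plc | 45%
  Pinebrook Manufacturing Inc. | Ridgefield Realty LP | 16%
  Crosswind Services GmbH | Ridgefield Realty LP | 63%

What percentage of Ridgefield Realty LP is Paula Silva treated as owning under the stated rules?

4.9464%

Chain via Wildmere Group plc → Pinebrook Manufacturing Inc. (R1): 45% × 19% × 16% = 1.368% of Ridgefield Realty LP.
Chain via Talon Trust → Crosswind Services GmbH (R1): 8% × 71% × 63% = 3.5784% of Ridgefield Realty LP.
Aggregating (R2): 1.368% + 3.5784% = 4.9464%.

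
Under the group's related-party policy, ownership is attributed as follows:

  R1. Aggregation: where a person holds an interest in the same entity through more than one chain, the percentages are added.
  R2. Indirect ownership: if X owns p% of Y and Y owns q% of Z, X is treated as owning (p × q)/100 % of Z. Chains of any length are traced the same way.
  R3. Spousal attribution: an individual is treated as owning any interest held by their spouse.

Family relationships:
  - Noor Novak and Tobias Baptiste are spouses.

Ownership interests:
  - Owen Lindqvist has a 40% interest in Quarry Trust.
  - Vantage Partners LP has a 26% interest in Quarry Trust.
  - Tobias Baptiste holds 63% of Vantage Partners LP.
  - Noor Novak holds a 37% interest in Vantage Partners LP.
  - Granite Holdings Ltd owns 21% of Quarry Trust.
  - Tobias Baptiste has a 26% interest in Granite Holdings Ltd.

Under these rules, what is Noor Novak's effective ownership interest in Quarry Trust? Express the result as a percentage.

By spousal attribution (R3), Noor Novak is treated as also owning Tobias Baptiste's interest in Vantage Partners LP, giving 37% + 63% = 100%.
By spousal attribution (R3), Noor Novak is treated as owning Tobias Baptiste's 26% interest in Granite Holdings Ltd.
Chain via Vantage Partners LP (R2): 100% × 26% = 26% of Quarry Trust.
Chain via Granite Holdings Ltd (R2): 26% × 21% = 5.46% of Quarry Trust.
Aggregating (R1): 26% + 5.46% = 31.46%.

31.46%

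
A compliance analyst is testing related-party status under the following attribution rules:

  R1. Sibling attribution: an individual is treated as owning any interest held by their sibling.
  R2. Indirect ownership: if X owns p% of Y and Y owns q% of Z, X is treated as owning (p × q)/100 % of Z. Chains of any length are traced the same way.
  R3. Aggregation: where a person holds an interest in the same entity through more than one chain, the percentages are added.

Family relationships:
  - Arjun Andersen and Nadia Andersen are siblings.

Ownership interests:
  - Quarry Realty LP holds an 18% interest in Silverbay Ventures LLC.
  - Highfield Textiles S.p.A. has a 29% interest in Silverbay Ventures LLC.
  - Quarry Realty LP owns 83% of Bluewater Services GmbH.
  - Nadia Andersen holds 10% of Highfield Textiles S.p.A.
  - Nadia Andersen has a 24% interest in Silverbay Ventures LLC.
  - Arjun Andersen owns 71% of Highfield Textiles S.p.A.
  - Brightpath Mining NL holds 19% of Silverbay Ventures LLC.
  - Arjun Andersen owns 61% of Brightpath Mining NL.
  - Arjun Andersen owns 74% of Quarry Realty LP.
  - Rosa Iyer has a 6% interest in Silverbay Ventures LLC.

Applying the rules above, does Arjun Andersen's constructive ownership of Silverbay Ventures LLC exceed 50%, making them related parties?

By sibling attribution (R1), Arjun Andersen is treated as also owning Nadia Andersen's interest in Highfield Textiles S.p.A, giving 71% + 10% = 81%.
By sibling attribution (R1), Arjun Andersen is treated as owning Nadia Andersen's 24% interest in Silverbay Ventures LLC.
Chain via Highfield Textiles S.p.A. (R2): 81% × 29% = 23.49% of Silverbay Ventures LLC.
Chain via Brightpath Mining NL (R2): 61% × 19% = 11.59% of Silverbay Ventures LLC.
Chain via Quarry Realty LP (R2): 74% × 18% = 13.32% of Silverbay Ventures LLC.
Direct interest in Silverbay Ventures LLC: 24%.
Aggregating (R3): 23.49% + 11.59% + 13.32% + 24% = 72.4%.
72.4% exceeds the 50% threshold, so Arjun is a related party to Silverbay Ventures LLC.

Yes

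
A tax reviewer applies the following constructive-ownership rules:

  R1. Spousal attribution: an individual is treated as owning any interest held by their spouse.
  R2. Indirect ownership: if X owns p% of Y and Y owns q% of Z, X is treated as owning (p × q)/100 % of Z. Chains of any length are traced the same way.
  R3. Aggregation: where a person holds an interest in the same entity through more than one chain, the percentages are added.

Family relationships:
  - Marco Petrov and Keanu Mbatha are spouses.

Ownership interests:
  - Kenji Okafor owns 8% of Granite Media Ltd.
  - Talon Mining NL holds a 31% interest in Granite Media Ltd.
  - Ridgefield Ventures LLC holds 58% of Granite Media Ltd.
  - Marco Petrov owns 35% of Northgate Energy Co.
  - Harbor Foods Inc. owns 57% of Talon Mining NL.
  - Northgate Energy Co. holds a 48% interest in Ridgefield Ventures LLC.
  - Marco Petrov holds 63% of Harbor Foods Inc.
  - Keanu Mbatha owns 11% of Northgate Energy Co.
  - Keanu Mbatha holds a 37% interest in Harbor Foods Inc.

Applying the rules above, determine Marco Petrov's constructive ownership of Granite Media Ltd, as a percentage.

By spousal attribution (R1), Marco Petrov is treated as also owning Keanu Mbatha's interest in Harbor Foods Inc, giving 63% + 37% = 100%.
By spousal attribution (R1), Marco Petrov is treated as also owning Keanu Mbatha's interest in Northgate Energy Co, giving 35% + 11% = 46%.
Chain via Harbor Foods Inc. → Talon Mining NL (R2): 100% × 57% × 31% = 17.67% of Granite Media Ltd.
Chain via Northgate Energy Co. → Ridgefield Ventures LLC (R2): 46% × 48% × 58% = 12.8064% of Granite Media Ltd.
Aggregating (R3): 17.67% + 12.8064% = 30.4764%.

30.4764%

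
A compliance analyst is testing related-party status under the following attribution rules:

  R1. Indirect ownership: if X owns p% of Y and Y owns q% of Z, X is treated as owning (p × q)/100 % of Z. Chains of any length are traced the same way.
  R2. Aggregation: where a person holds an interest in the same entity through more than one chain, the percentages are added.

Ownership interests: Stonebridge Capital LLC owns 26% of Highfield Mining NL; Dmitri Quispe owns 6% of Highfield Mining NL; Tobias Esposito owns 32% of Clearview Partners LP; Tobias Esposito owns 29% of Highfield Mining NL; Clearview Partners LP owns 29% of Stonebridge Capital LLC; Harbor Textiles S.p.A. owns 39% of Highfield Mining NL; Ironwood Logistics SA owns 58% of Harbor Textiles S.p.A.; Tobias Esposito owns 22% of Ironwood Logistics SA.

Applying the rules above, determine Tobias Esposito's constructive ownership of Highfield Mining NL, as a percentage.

36.3892%

Chain via Ironwood Logistics SA → Harbor Textiles S.p.A. (R1): 22% × 58% × 39% = 4.9764% of Highfield Mining NL.
Chain via Clearview Partners LP → Stonebridge Capital LLC (R1): 32% × 29% × 26% = 2.4128% of Highfield Mining NL.
Direct interest in Highfield Mining NL: 29%.
Aggregating (R2): 4.9764% + 2.4128% + 29% = 36.3892%.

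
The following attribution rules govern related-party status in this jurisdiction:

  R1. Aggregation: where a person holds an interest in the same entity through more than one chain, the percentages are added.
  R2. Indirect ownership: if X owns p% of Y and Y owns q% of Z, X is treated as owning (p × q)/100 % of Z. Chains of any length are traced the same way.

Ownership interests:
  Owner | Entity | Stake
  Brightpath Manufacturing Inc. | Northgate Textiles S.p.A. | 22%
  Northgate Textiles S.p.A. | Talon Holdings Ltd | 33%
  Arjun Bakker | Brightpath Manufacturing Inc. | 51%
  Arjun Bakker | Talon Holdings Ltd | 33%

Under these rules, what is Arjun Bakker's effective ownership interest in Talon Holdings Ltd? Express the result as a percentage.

Chain via Brightpath Manufacturing Inc. → Northgate Textiles S.p.A. (R2): 51% × 22% × 33% = 3.7026% of Talon Holdings Ltd.
Direct interest in Talon Holdings Ltd: 33%.
Aggregating (R1): 3.7026% + 33% = 36.7026%.

36.7026%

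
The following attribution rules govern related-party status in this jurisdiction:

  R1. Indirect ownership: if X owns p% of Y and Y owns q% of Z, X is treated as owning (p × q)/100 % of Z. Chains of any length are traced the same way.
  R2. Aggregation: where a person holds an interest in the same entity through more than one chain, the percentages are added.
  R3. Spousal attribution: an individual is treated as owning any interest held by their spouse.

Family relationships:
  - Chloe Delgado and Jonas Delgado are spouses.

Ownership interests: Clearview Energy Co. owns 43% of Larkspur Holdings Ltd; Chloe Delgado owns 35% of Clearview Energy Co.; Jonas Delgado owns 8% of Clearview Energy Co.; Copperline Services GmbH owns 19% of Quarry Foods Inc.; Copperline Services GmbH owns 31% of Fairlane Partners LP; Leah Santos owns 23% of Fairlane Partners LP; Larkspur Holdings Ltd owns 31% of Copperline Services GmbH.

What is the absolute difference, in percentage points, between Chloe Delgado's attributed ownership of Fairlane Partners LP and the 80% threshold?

By spousal attribution (R3), Chloe Delgado is treated as also owning Jonas Delgado's interest in Clearview Energy Co, giving 35% + 8% = 43%.
Chain via Clearview Energy Co. → Larkspur Holdings Ltd → Copperline Services GmbH (R1): 43% × 43% × 31% × 31% = 1.776889% of Fairlane Partners LP.
1.776889% falls short of the 80% threshold by 78.223111 percentage points.

78.223111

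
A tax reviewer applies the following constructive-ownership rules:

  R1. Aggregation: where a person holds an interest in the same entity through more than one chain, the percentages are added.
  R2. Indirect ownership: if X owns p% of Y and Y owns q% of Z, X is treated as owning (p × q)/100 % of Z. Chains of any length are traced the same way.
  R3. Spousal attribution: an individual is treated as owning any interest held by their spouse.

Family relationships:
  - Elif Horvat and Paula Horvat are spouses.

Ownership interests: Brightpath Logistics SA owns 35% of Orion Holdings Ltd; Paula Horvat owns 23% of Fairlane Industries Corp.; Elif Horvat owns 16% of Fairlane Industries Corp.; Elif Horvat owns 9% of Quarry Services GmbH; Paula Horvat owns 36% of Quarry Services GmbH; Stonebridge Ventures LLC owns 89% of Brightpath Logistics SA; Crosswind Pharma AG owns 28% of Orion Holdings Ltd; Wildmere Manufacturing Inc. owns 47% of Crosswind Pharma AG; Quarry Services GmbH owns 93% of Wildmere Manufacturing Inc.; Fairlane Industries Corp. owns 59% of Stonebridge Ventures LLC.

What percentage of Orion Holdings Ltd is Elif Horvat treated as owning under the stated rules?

By spousal attribution (R3), Elif Horvat is treated as also owning Paula Horvat's interest in Fairlane Industries Corp, giving 16% + 23% = 39%.
By spousal attribution (R3), Elif Horvat is treated as also owning Paula Horvat's interest in Quarry Services GmbH, giving 9% + 36% = 45%.
Chain via Fairlane Industries Corp. → Stonebridge Ventures LLC → Brightpath Logistics SA (R2): 39% × 59% × 89% × 35% = 7.167615% of Orion Holdings Ltd.
Chain via Quarry Services GmbH → Wildmere Manufacturing Inc. → Crosswind Pharma AG (R2): 45% × 93% × 47% × 28% = 5.50746% of Orion Holdings Ltd.
Aggregating (R1): 7.167615% + 5.50746% = 12.675075%.

12.675075%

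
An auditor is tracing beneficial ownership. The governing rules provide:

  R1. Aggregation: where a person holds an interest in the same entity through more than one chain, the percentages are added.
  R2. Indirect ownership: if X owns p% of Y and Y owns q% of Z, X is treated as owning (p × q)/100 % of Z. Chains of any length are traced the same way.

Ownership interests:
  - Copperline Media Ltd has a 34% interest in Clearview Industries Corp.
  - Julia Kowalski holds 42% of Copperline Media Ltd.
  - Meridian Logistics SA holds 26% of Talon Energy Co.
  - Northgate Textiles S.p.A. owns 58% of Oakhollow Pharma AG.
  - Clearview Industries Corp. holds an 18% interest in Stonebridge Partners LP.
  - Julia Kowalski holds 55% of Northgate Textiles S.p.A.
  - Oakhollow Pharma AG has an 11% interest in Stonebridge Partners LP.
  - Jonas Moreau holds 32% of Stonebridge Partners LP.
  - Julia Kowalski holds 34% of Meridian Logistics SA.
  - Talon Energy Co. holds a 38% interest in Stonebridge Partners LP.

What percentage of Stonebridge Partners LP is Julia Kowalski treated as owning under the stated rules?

9.4386%

Chain via Northgate Textiles S.p.A. → Oakhollow Pharma AG (R2): 55% × 58% × 11% = 3.509% of Stonebridge Partners LP.
Chain via Meridian Logistics SA → Talon Energy Co. (R2): 34% × 26% × 38% = 3.3592% of Stonebridge Partners LP.
Chain via Copperline Media Ltd → Clearview Industries Corp. (R2): 42% × 34% × 18% = 2.5704% of Stonebridge Partners LP.
Aggregating (R1): 3.509% + 3.3592% + 2.5704% = 9.4386%.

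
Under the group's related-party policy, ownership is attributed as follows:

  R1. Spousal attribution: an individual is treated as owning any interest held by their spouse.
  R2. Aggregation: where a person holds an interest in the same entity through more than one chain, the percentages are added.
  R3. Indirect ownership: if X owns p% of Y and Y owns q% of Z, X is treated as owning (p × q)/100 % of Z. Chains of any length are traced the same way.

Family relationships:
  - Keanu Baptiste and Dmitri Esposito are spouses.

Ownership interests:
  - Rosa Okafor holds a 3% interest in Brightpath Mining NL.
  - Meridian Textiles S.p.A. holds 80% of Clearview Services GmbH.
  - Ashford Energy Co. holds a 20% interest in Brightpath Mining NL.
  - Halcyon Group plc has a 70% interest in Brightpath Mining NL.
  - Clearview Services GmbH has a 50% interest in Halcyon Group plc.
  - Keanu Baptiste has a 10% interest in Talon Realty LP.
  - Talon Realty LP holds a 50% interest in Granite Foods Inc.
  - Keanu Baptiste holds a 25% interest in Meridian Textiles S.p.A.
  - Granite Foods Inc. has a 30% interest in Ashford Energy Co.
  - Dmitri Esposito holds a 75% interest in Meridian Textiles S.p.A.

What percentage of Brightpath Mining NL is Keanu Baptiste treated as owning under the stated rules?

By spousal attribution (R1), Keanu Baptiste is treated as also owning Dmitri Esposito's interest in Meridian Textiles S.p.A, giving 25% + 75% = 100%.
Chain via Talon Realty LP → Granite Foods Inc. → Ashford Energy Co. (R3): 10% × 50% × 30% × 20% = 0.3% of Brightpath Mining NL.
Chain via Meridian Textiles S.p.A. → Clearview Services GmbH → Halcyon Group plc (R3): 100% × 80% × 50% × 70% = 28% of Brightpath Mining NL.
Aggregating (R2): 0.3% + 28% = 28.3%.

28.3%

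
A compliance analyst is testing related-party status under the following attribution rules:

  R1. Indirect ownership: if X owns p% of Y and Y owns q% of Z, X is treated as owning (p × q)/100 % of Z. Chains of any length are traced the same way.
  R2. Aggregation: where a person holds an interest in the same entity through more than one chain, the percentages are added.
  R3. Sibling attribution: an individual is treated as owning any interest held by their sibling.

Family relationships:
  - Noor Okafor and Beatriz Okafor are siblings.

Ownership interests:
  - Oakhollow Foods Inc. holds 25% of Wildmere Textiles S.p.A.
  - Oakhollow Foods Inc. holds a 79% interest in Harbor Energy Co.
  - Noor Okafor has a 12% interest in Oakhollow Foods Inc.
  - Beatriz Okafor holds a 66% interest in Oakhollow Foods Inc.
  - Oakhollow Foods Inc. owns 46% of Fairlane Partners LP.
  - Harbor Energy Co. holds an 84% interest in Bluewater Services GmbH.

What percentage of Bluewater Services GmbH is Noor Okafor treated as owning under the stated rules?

By sibling attribution (R3), Noor Okafor is treated as also owning Beatriz Okafor's interest in Oakhollow Foods Inc, giving 12% + 66% = 78%.
Chain via Oakhollow Foods Inc. → Harbor Energy Co. (R1): 78% × 79% × 84% = 51.7608% of Bluewater Services GmbH.

51.7608%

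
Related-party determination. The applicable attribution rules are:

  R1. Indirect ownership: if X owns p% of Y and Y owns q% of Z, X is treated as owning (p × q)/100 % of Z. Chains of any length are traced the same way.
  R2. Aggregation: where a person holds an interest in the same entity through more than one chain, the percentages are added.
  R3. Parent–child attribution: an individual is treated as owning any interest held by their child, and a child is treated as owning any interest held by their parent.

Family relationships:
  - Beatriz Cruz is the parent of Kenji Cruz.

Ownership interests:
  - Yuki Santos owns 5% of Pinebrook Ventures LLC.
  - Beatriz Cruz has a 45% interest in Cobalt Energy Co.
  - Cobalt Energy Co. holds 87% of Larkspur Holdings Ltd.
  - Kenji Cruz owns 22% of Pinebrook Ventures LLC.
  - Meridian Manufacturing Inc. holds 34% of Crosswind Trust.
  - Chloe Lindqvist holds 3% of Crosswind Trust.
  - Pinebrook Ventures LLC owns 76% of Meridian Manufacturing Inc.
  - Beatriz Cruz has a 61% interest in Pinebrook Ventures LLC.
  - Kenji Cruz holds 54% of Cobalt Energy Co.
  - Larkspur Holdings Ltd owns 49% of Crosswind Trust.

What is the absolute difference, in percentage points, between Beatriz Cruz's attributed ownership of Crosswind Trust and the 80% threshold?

16.3491

By parent–child attribution (R3), Beatriz Cruz is treated as also owning Kenji Cruz's interest in Cobalt Energy Co, giving 45% + 54% = 99%.
By parent–child attribution (R3), Beatriz Cruz is treated as also owning Kenji Cruz's interest in Pinebrook Ventures LLC, giving 61% + 22% = 83%.
Chain via Cobalt Energy Co. → Larkspur Holdings Ltd (R1): 99% × 87% × 49% = 42.2037% of Crosswind Trust.
Chain via Pinebrook Ventures LLC → Meridian Manufacturing Inc. (R1): 83% × 76% × 34% = 21.4472% of Crosswind Trust.
Aggregating (R2): 42.2037% + 21.4472% = 63.6509%.
63.6509% falls short of the 80% threshold by 16.3491 percentage points.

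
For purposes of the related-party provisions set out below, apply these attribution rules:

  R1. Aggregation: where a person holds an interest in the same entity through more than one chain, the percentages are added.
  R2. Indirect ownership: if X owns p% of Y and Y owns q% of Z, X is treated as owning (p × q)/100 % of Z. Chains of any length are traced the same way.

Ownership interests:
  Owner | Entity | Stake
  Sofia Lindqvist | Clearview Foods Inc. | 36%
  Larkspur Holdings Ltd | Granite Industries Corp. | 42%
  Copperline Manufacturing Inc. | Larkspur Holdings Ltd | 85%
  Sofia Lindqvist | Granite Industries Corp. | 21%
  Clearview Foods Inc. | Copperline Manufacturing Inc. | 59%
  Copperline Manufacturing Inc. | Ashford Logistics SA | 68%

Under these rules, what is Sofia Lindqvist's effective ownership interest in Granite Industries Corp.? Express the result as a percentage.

Chain via Clearview Foods Inc. → Copperline Manufacturing Inc. → Larkspur Holdings Ltd (R2): 36% × 59% × 85% × 42% = 7.58268% of Granite Industries Corp.
Direct interest in Granite Industries Corp: 21%.
Aggregating (R1): 7.58268% + 21% = 28.58268%.

28.58268%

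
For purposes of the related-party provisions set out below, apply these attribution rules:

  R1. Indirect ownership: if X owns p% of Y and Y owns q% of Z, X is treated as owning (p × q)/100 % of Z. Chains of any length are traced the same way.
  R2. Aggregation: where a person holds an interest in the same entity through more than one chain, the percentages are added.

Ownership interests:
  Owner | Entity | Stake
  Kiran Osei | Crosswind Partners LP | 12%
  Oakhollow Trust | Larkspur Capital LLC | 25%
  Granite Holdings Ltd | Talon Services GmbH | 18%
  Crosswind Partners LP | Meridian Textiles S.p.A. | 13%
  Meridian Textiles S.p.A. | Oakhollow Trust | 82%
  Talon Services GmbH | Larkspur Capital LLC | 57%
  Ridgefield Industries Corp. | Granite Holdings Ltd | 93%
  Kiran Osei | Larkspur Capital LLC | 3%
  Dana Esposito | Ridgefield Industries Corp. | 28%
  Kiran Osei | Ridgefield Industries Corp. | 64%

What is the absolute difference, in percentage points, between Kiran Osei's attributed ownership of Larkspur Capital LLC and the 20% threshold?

10.573448

Chain via Crosswind Partners LP → Meridian Textiles S.p.A. → Oakhollow Trust (R1): 12% × 13% × 82% × 25% = 0.3198% of Larkspur Capital LLC.
Chain via Ridgefield Industries Corp. → Granite Holdings Ltd → Talon Services GmbH (R1): 64% × 93% × 18% × 57% = 6.106752% of Larkspur Capital LLC.
Direct interest in Larkspur Capital LLC: 3%.
Aggregating (R2): 0.3198% + 6.106752% + 3% = 9.426552%.
9.426552% falls short of the 20% threshold by 10.573448 percentage points.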